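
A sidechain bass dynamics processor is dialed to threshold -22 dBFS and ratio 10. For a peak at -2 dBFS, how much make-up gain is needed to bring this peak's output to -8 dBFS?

Without make-up, output = threshold + overshoot/10 = -22 + 2 = -20 dBFS.
Gap to target: 12 dB.

12 dB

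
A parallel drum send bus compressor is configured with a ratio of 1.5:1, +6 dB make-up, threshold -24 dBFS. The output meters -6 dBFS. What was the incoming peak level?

-6 dBFS

Stripping the +6 dB make-up gives -12 dBFS at the gain stage.
Post-compression overshoot = -12 − (-24) = 12 dB.
Input overshoot = R × output overshoot = 18 dB → input = -24 + 18 = -6 dBFS.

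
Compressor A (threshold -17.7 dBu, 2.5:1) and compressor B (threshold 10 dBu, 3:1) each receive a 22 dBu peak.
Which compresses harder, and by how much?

A, by 15.82 dB

A: overshoot 39.7 dB → output overshoot 15.88 dB → GR 23.82 dB.
B: overshoot 12 dB → output overshoot 4 dB → GR 8 dB.
A reduces 15.82 dB more.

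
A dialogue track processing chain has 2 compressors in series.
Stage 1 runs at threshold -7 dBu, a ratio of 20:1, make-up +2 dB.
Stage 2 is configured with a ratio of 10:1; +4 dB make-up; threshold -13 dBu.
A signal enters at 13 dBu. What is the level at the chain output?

Stage 1: 13 dBu is 20 dB over -7 dBu; at 20:1 that becomes 1 dB over, giving -6 dBu; +2 dB make-up → -4 dBu.
Stage 2: overshoot 9 dB → 9/10 = 0.9 dB → -12.1 dBu; +4 dB make-up → -8.1 dBu.

-8.1 dBu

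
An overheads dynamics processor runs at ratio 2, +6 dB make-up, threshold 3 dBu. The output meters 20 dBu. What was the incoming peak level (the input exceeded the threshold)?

25 dBu

Before make-up, the level was 20 − 6 = 14 dBu.
The compressed level sits 14 − 3 = 11 dB over threshold.
Undo the ratio: input overshoot = 11 × 2 = 22 dB, giving input = 25 dBu.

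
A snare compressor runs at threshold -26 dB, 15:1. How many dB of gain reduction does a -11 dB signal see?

14 dB

The signal is 15 dB above threshold.
A 15:1 ratio leaves 1 dB of that excess.
So the signal is attenuated by 15 − 1 = 14 dB.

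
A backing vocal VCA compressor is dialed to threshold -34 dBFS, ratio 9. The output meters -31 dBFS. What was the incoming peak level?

The compressed level sits -31 − (-34) = 3 dB over threshold.
Before 9:1 compression the overshoot was 3 × 9 = 27 dB, so input = -34 + 27 = -7 dBFS.

-7 dBFS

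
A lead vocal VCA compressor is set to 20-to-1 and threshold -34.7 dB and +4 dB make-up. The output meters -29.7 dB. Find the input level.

Before make-up, the level was -29.7 − 4 = -33.7 dB.
Post-compression overshoot = -33.7 − (-34.7) = 1 dB.
Before 20:1 compression the overshoot was 1 × 20 = 20 dB, so input = -34.7 + 20 = -14.7 dB.

-14.7 dB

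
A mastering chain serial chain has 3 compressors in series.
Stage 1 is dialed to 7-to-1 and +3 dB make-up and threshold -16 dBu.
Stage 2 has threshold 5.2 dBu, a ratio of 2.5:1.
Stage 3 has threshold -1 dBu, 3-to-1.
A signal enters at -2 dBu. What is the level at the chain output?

Stage 1: -2 dBu is 14 dB over -16 dBu; at 7:1 that becomes 2 dB over, giving -14 dBu; +3 dB make-up → -11 dBu.
Stage 2: below threshold (-11 ≤ 5.2); passes unchanged; output -11 dBu.
Stage 3: below threshold (-11 ≤ -1); passes unchanged; output -11 dBu.

-11 dBu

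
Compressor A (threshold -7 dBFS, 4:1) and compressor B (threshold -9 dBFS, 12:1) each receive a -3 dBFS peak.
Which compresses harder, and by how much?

B, by 2.5 dB

A: overshoot 4 dB → output overshoot 1 dB → GR 3 dB.
B: overshoot 6 dB → output overshoot 0.5 dB → GR 5.5 dB.
Difference: 2.5 dB in favour of B.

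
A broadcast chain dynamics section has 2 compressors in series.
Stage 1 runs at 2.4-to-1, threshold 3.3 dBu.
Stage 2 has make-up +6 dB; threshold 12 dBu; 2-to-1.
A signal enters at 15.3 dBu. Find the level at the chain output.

14.3 dBu

Stage 1: 12 dB above 3.3 dBu, reduced 2.4:1 to 5 dB above → 8.3 dBu.
Stage 2: 8.3 dBu ≤ 12 dBu, so stage 2 doesn't engage; make-up brings it to 14.3 dBu.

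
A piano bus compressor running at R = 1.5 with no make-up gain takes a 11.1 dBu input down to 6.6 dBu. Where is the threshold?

-2.4 dBu

Input is 13.5 dB above T (since output overshoot × R = input overshoot: (6.6 − T)·1.5 = 11.1 − T gives T = -2.4 dBu).
Check: -2.4 + (11.1 − (-2.4))/1.5 = -2.4 + 9 = 6.6 dBu. ✓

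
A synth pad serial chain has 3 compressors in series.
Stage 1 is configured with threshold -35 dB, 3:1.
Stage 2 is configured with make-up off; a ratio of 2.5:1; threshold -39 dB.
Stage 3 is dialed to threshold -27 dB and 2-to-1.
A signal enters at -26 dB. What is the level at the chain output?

-36.2 dB

Stage 1: overshoot 9 dB → 9/3 = 3 dB → -32 dB.
Stage 2: -32 dB is 7 dB over -39 dB; at 2.5:1 that becomes 2.8 dB over, giving -36.2 dB.
Stage 3: below threshold (-36.2 ≤ -27); passes unchanged; output -36.2 dB.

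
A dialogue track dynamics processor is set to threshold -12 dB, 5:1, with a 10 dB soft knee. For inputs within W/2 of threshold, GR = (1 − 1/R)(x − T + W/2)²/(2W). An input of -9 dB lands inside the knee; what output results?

-11.56 dB

x − T + W/2 = -9 − (-12) + 5 = 8.
GR = (1 − 1/5) × 8² / 20 = 0.8 × 64 / 20 = 2.56 dB.
Output = -9 − 2.56 = -11.56 dB.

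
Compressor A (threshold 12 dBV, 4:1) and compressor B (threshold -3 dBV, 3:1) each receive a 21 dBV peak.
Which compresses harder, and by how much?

B, by 9.25 dB

A: 9 dB over, compressed to 2.25 dB over, so 6.75 dB of GR.
B: 24 dB over, compressed to 8 dB over, so 16 dB of GR.
Difference: 9.25 dB in favour of B.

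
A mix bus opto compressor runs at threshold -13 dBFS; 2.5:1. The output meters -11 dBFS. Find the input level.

-8 dBFS

The compressed level sits -11 − (-13) = 2 dB over threshold.
Input overshoot = R × output overshoot = 5 dB → input = -13 + 5 = -8 dBFS.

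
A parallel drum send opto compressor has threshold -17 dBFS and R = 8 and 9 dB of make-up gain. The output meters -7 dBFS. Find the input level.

Stripping the +9 dB make-up gives -16 dBFS at the gain stage.
Post-compression overshoot = -16 − (-17) = 1 dB.
Input overshoot = R × output overshoot = 8 dB → input = -17 + 8 = -9 dBFS.

-9 dBFS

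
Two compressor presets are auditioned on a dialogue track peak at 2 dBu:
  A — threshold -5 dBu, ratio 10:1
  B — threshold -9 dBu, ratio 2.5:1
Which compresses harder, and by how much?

B, by 0.3 dB

A: 7 dB over, compressed to 0.7 dB over, so 6.3 dB of GR.
B: 11 dB over, compressed to 4.4 dB over, so 6.6 dB of GR.
B reduces 0.3 dB more.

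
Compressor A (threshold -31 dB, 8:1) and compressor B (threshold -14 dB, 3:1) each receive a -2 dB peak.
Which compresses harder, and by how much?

A: GR = 29 − 29/8 = 25.375 dB.
B: GR = 12 − 12/3 = 8 dB.
A reduces 17.375 dB more.

A, by 17.375 dB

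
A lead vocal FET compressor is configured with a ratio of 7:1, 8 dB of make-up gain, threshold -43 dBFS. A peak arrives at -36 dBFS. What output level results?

-34 dBFS

-36 dBFS sits 7 dB over threshold.
At 7:1 the overshoot is divided by 7, leaving 1 dB above threshold.
That puts the output at -42 dBFS; make-up adds 8 dB, giving -34 dBFS.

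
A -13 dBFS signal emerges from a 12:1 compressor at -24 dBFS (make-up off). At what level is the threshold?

Let T be the threshold. Output overshoot = (input overshoot)/R, so -24 − T = (-13 − T)/12.
12·(-24 − T) = -13 − T → 11·T = -288 − (-13) = -275.
T = -275/11 = -25 dBFS.

-25 dBFS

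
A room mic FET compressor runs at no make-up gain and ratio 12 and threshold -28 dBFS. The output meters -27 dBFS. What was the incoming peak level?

-16 dBFS

That's 1 dB above the -28 dBFS threshold.
Before 12:1 compression the overshoot was 1 × 12 = 12 dB, so input = -28 + 12 = -16 dBFS.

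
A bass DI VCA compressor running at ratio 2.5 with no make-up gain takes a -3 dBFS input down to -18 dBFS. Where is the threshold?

Input is 25 dB above T (since output overshoot × R = input overshoot: (-18 − T)·2.5 = -3 − T gives T = -28 dBFS).
Check: -28 + (-3 − (-28))/2.5 = -28 + 10 = -18 dBFS. ✓

-28 dBFS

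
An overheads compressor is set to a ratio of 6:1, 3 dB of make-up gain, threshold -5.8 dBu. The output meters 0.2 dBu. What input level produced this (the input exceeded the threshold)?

Remove make-up: 0.2 − 3 = -2.8 dBu.
Post-compression overshoot = -2.8 − (-5.8) = 3 dB.
Undo the ratio: input overshoot = 3 × 6 = 18 dB, giving input = 12.2 dBu.

12.2 dBu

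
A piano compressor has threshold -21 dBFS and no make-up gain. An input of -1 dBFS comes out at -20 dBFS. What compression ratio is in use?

Input overshoot = -1 − (-21) = 20 dB; output overshoot = -20 − (-21) = 1 dB.
Ratio = 20 / 1 = 20.

20:1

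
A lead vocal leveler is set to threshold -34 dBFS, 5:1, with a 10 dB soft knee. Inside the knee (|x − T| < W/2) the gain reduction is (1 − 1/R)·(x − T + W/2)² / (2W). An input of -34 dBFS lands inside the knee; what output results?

x − T + W/2 = -34 − (-34) + 5 = 5.
GR = (1 − 1/5) × 5² / 20 = 0.8 × 25 / 20 = 1 dB.
Output = -34 − 1 = -35 dBFS.

-35 dBFS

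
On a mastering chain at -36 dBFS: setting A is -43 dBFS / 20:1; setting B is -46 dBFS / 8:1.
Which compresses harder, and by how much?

A: 7 dB over, compressed to 0.35 dB over, so 6.65 dB of GR.
B: 10 dB over, compressed to 1.25 dB over, so 8.75 dB of GR.
B reduces 2.1 dB more.

B, by 2.1 dB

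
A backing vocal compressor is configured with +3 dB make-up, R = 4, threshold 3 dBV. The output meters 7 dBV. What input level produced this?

Before make-up, the level was 7 − 3 = 4 dBV.
That's 1 dB above the 3 dBV threshold.
Undo the ratio: input overshoot = 1 × 4 = 4 dB, giving input = 7 dBV.

7 dBV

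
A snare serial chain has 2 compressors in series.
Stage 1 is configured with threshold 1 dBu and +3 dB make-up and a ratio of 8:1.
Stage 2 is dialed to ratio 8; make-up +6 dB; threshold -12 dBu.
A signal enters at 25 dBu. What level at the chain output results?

-3.625 dBu

Stage 1: overshoot 24 dB → 24/8 = 3 dB → 4 dBu; +3 dB make-up → 7 dBu.
Stage 2: 19 dB above -12 dBu, reduced 8:1 to 2.375 dB above → -9.625 dBu; +6 dB make-up → -3.625 dBu.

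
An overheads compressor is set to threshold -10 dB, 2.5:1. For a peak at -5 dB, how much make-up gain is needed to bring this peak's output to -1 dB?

7 dB

The peak compresses to -10 + 5/2.5 = -8 dB.
To reach -1 dB requires -1 − (-8) = 7 dB of make-up.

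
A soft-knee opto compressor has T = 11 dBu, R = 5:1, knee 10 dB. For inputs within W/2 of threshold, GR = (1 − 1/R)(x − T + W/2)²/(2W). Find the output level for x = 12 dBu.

10.56 dBu

x − T + W/2 = 12 − 11 + 5 = 6.
GR = (1 − 1/5) × 6² / 20 = 0.8 × 36 / 20 = 1.44 dB.
Output = 12 − 1.44 = 10.56 dBu.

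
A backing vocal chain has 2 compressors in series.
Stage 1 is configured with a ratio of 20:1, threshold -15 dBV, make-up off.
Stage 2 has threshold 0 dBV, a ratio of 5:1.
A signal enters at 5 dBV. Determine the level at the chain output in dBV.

-14 dBV

Stage 1: 20 dB above -15 dBV, reduced 20:1 to 1 dB above → -14 dBV.
Stage 2: -14 dBV ≤ 0 dBV, so stage 2 doesn't engage; output -14 dBV.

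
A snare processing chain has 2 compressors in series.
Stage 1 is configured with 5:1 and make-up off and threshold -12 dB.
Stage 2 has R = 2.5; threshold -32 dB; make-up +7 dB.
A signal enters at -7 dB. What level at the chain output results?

Stage 1: overshoot 5 dB → 5/5 = 1 dB → -11 dB.
Stage 2: -11 dB is 21 dB over -32 dB; at 2.5:1 that becomes 8.4 dB over, giving -23.6 dB; +7 dB make-up → -16.6 dB.

-16.6 dB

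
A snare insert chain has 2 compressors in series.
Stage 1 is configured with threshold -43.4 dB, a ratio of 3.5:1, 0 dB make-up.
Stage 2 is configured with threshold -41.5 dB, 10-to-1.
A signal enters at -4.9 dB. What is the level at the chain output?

-40.59 dB

Stage 1: 38.5 dB above -43.4 dB, reduced 3.5:1 to 11 dB above → -32.4 dB.
Stage 2: -32.4 dB is 9.1 dB over -41.5 dB; at 10:1 that becomes 0.91 dB over, giving -40.59 dB.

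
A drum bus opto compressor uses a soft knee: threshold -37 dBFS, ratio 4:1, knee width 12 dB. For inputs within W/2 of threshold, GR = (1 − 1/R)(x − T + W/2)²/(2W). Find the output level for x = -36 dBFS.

-37.53125 dBFS

x − T + W/2 = -36 − (-37) + 6 = 7.
GR = (1 − 1/4) × 7² / 24 = 0.75 × 49 / 24 = 1.53125 dB.
Output = -36 − 1.53125 = -37.53125 dBFS.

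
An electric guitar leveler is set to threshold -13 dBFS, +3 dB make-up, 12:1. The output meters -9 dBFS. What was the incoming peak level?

Before make-up, the level was -9 − 3 = -12 dBFS.
That's 1 dB above the -13 dBFS threshold.
Input overshoot = R × output overshoot = 12 dB → input = -13 + 12 = -1 dBFS.

-1 dBFS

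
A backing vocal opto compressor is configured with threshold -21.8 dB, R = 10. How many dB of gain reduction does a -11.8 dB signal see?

-11.8 dB exceeds the threshold by 10 dB.
At 10:1, output sits 10/10 = 1 dB above threshold.
So the signal is attenuated by 10 − 1 = 9 dB.

9 dB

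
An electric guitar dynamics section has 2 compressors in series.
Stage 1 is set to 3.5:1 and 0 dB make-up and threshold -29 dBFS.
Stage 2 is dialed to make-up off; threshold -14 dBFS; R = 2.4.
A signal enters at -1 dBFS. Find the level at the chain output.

-21 dBFS

Stage 1: 28 dB above -29 dBFS, reduced 3.5:1 to 8 dB above → -21 dBFS.
Stage 2: -21 dBFS ≤ -14 dBFS, so stage 2 doesn't engage; output -21 dBFS.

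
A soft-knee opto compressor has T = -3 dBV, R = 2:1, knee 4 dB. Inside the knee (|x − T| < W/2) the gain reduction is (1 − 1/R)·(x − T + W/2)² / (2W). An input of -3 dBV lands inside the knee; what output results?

-3.25 dBV

x − T + W/2 = -3 − (-3) + 2 = 2.
GR = (1 − 1/2) × 2² / 8 = 0.5 × 4 / 8 = 0.25 dB.
Output = -3 − 0.25 = -3.25 dBV.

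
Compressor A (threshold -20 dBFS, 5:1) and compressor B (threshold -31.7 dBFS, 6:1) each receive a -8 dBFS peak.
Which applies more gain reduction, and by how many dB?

A: 12 dB over, compressed to 2.4 dB over, so 9.6 dB of GR.
B: 23.7 dB over, compressed to 3.95 dB over, so 19.75 dB of GR.
B reduces 10.15 dB more.

B, by 10.15 dB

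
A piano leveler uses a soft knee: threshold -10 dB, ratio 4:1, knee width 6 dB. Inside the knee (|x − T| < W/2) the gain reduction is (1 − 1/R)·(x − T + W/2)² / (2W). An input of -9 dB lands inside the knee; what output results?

-10 dB

x − T + W/2 = -9 − (-10) + 3 = 4.
GR = (1 − 1/4) × 4² / 12 = 0.75 × 16 / 12 = 1 dB.
Output = -9 − 1 = -10 dB.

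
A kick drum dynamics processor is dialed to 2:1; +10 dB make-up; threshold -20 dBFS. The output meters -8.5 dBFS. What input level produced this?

-17 dBFS

Remove make-up: -8.5 − 10 = -18.5 dBFS.
The compressed level sits -18.5 − (-20) = 1.5 dB over threshold.
Before 2:1 compression the overshoot was 1.5 × 2 = 3 dB, so input = -20 + 3 = -17 dBFS.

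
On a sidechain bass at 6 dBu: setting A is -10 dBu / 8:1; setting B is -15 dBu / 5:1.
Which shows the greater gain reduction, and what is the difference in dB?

B, by 2.8 dB

A: GR = 16 − 16/8 = 14 dB.
B: GR = 21 − 21/5 = 16.8 dB.
Difference: 2.8 dB in favour of B.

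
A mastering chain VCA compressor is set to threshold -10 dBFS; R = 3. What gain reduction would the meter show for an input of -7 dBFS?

2 dB

Overshoot = -7 − (-10) = 3 dB.
At 3:1, output sits 3/3 = 1 dB above threshold.
GR = overshoot in − overshoot out = 3 − 1 = 2 dB.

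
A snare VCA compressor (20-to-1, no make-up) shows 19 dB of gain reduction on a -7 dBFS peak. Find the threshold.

-27 dBFS

Let T be the threshold. Output overshoot = (input overshoot)/R, so -26 − T = (-7 − T)/20.
20·(-26 − T) = -7 − T → 19·T = -520 − (-7) = -513.
T = -513/19 = -27 dBFS.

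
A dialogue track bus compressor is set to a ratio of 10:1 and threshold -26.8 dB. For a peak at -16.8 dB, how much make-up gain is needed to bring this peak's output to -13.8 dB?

The peak compresses to -26.8 + 10/10 = -25.8 dB.
To reach -13.8 dB requires -13.8 − (-25.8) = 12 dB of make-up.

12 dB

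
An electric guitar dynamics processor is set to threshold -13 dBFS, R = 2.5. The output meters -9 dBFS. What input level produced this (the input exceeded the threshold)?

The compressed level sits -9 − (-13) = 4 dB over threshold.
Undo the ratio: input overshoot = 4 × 2.5 = 10 dB, giving input = -3 dBFS.

-3 dBFS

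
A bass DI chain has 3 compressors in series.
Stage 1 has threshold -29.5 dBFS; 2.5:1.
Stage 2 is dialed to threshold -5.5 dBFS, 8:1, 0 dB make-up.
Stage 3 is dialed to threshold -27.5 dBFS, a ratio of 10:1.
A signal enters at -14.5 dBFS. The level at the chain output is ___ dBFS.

-27.1 dBFS

Stage 1: 15 dB above -29.5 dBFS, reduced 2.5:1 to 6 dB above → -23.5 dBFS.
Stage 2: -23.5 dBFS ≤ -5.5 dBFS, so stage 2 doesn't engage; output -23.5 dBFS.
Stage 3: 4 dB above -27.5 dBFS, reduced 10:1 to 0.4 dB above → -27.1 dBFS.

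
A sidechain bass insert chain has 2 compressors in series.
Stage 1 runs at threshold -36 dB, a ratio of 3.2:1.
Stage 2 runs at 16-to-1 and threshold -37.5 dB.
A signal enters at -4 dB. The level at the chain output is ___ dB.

Stage 1: 32 dB above -36 dB, reduced 3.2:1 to 10 dB above → -26 dB.
Stage 2: -26 dB is 11.5 dB over -37.5 dB; at 16:1 that becomes 0.71875 dB over, giving -36.78125 dB.

-36.78125 dB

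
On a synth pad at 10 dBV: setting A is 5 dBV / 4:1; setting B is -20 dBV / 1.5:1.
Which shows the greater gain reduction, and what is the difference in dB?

A: 5 dB over, compressed to 1.25 dB over, so 3.75 dB of GR.
B: 30 dB over, compressed to 20 dB over, so 10 dB of GR.
Difference: 6.25 dB in favour of B.

B, by 6.25 dB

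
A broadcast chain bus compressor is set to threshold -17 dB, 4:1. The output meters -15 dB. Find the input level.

Post-compression overshoot = -15 − (-17) = 2 dB.
Before 4:1 compression the overshoot was 2 × 4 = 8 dB, so input = -17 + 8 = -9 dB.

-9 dB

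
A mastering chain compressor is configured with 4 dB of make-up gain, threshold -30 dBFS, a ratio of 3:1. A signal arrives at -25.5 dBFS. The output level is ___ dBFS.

-24.5 dBFS

-25.5 dBFS sits 4.5 dB over threshold.
3:1 compression reduces that to 4.5/3 = 1.5 dB over.
Output = -30 + 1.5 = -28.5 dBFS; make-up adds 4 dB, giving -24.5 dBFS.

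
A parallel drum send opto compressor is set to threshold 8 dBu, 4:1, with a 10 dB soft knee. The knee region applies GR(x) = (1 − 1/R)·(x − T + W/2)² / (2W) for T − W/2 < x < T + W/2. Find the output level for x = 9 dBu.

7.65 dBu

x − T + W/2 = 9 − 8 + 5 = 6.
GR = (1 − 1/4) × 6² / 20 = 0.75 × 36 / 20 = 1.35 dB.
Output = 9 − 1.35 = 7.65 dBu.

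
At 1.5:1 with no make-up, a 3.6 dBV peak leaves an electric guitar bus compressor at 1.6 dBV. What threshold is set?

Input is 6 dB above T (since output overshoot × R = input overshoot: (1.6 − T)·1.5 = 3.6 − T gives T = -2.4 dBV).
Check: -2.4 + (3.6 − (-2.4))/1.5 = -2.4 + 4 = 1.6 dBV. ✓

-2.4 dBV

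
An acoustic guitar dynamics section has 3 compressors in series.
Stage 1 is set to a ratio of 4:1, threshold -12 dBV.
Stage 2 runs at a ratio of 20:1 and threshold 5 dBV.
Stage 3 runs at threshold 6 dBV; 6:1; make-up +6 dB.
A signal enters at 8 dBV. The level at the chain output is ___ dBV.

Stage 1: 20 dB above -12 dBV, reduced 4:1 to 5 dB above → -7 dBV.
Stage 2: -7 dBV ≤ 5 dBV, so stage 2 doesn't engage; output -7 dBV.
Stage 3: -7 dBV is at or below the 6 dBV threshold — no compression; make-up brings it to -1 dBV.

-1 dBV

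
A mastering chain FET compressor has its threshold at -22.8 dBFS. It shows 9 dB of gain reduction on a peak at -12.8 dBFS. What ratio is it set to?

10:1

Input overshoot = -12.8 − (-22.8) = 10 dB.
Output overshoot = 10 − 9 = 1 dB.
Ratio = input overshoot / output overshoot = 10 / 1 = 10.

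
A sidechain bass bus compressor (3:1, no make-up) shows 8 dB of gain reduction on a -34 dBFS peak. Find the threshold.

Let T be the threshold. Output overshoot = (input overshoot)/R, so -42 − T = (-34 − T)/3.
3·(-42 − T) = -34 − T → 2·T = -126 − (-34) = -92.
T = -92/2 = -46 dBFS.

-46 dBFS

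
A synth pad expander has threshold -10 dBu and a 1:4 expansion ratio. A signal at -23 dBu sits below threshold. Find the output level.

-62 dBu

Undershoot = (-10) − (-23) = 13 dB.
At 1:4, that expands to 52 dB under threshold.
Output = -10 − 52 = -62 dBu.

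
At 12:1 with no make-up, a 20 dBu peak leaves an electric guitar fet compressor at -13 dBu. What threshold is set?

Input is 36 dB above T (since output overshoot × R = input overshoot: (-13 − T)·12 = 20 − T gives T = -16 dBu).
Check: -16 + (20 − (-16))/12 = -16 + 3 = -13 dBu. ✓

-16 dBu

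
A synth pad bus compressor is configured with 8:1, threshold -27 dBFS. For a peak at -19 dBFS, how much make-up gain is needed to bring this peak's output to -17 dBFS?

Without make-up, output = threshold + overshoot/8 = -27 + 1 = -26 dBFS.
Gap to target: 9 dB.

9 dB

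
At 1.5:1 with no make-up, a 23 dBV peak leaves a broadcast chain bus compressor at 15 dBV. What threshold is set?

Input is 24 dB above T (since output overshoot × R = input overshoot: (15 − T)·1.5 = 23 − T gives T = -1 dBV).
Check: -1 + (23 − (-1))/1.5 = -1 + 16 = 15 dBV. ✓

-1 dBV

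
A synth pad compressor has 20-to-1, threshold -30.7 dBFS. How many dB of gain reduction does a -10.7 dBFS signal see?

19 dB

-10.7 dBFS exceeds the threshold by 20 dB.
A 20:1 ratio leaves 1 dB of that excess.
Gain reduction = 20 − 1 = 19 dB.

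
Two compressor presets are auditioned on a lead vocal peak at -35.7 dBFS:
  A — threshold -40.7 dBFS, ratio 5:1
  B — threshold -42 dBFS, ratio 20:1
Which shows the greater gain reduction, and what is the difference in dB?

A: overshoot 5 dB → output overshoot 1 dB → GR 4 dB.
B: overshoot 6.3 dB → output overshoot 0.315 dB → GR 5.985 dB.
B reduces 1.985 dB more.

B, by 1.985 dB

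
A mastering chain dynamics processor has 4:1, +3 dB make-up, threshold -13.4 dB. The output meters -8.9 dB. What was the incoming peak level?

Before make-up, the level was -8.9 − 3 = -11.9 dB.
The compressed level sits -11.9 − (-13.4) = 1.5 dB over threshold.
Before 4:1 compression the overshoot was 1.5 × 4 = 6 dB, so input = -13.4 + 6 = -7.4 dB.

-7.4 dB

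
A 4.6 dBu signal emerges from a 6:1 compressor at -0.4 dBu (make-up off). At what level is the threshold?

-1.4 dBu

Input is 6 dB above T (since output overshoot × R = input overshoot: (-0.4 − T)·6 = 4.6 − T gives T = -1.4 dBu).
Check: -1.4 + (4.6 − (-1.4))/6 = -1.4 + 1 = -0.4 dBu. ✓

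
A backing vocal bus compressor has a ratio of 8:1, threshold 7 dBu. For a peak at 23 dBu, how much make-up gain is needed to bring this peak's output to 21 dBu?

12 dB

Without make-up, output = threshold + overshoot/8 = 7 + 2 = 9 dBu.
Gap to target: 12 dB.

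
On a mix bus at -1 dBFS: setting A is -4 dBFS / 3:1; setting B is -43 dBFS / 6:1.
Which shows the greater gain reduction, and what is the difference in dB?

A: GR = 3 − 3/3 = 2 dB.
B: GR = 42 − 42/6 = 35 dB.
Difference: 33 dB in favour of B.

B, by 33 dB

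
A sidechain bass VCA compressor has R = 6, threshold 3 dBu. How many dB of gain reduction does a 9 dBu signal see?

5 dB

9 dBu exceeds the threshold by 6 dB.
After 6:1 compression the overshoot becomes 6/6 = 1 dB.
Gain reduction = 6 − 1 = 5 dB.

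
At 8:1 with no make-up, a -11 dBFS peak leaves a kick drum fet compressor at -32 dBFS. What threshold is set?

-35 dBFS

Input is 24 dB above T (since output overshoot × R = input overshoot: (-32 − T)·8 = -11 − T gives T = -35 dBFS).
Check: -35 + (-11 − (-35))/8 = -35 + 3 = -32 dBFS. ✓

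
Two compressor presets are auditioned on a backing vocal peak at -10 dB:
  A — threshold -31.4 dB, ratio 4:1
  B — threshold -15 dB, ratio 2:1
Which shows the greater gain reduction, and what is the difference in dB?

A: GR = 21.4 − 21.4/4 = 16.05 dB.
B: GR = 5 − 5/2 = 2.5 dB.
A applies 13.55 dB more gain reduction.

A, by 13.55 dB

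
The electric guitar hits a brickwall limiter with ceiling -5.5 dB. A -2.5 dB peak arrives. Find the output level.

-5.5 dB

A brickwall limiter is an ∞:1 compressor: any input above the ceiling is clamped to -5.5 dB.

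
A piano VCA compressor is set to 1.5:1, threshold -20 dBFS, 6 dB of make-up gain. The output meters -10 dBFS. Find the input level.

-14 dBFS

Stripping the +6 dB make-up gives -16 dBFS at the gain stage.
The compressed level sits -16 − (-20) = 4 dB over threshold.
Before 1.5:1 compression the overshoot was 4 × 1.5 = 6 dB, so input = -20 + 6 = -14 dBFS.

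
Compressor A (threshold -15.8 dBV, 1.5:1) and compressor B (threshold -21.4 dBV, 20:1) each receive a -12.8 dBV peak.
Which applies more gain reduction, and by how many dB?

B, by 7.17 dB

A: overshoot 3 dB → output overshoot 2 dB → GR 1 dB.
B: overshoot 8.6 dB → output overshoot 0.43 dB → GR 8.17 dB.
B reduces 7.17 dB more.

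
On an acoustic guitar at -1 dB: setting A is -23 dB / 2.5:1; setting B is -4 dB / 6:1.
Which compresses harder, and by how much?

A: 22 dB over, compressed to 8.8 dB over, so 13.2 dB of GR.
B: 3 dB over, compressed to 0.5 dB over, so 2.5 dB of GR.
A applies 10.7 dB more gain reduction.

A, by 10.7 dB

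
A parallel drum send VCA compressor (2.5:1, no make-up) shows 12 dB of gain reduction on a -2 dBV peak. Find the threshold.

Input is 20 dB above T (since output overshoot × R = input overshoot: (-14 − T)·2.5 = -2 − T gives T = -22 dBV).
Check: -22 + (-2 − (-22))/2.5 = -22 + 8 = -14 dBV. ✓

-22 dBV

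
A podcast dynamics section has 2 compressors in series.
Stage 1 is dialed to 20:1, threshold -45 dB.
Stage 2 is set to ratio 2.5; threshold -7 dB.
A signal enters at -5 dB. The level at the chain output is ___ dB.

-43 dB

Stage 1: 40 dB above -45 dB, reduced 20:1 to 2 dB above → -43 dB.
Stage 2: -43 dB is at or below the -7 dB threshold — no compression; output -43 dB.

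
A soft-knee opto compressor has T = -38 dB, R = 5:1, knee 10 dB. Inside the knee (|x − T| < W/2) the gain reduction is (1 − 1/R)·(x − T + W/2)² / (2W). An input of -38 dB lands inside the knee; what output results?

-39 dB

x − T + W/2 = -38 − (-38) + 5 = 5.
GR = (1 − 1/5) × 5² / 20 = 0.8 × 25 / 20 = 1 dB.
Output = -38 − 1 = -39 dB.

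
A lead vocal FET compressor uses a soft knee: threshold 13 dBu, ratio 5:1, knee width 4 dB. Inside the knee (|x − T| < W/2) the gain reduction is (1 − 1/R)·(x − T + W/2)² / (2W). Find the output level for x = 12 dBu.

x − T + W/2 = 12 − 13 + 2 = 1.
GR = (1 − 1/5) × 1² / 8 = 0.8 × 1 / 8 = 0.1 dB.
Output = 12 − 0.1 = 11.9 dBu.

11.9 dBu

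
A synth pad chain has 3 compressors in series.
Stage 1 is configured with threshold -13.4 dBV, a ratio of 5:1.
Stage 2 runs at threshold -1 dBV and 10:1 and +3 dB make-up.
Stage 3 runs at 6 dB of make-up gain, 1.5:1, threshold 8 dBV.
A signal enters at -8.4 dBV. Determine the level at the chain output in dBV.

Stage 1: -8.4 dBV is 5 dB over -13.4 dBV; at 5:1 that becomes 1 dB over, giving -12.4 dBV.
Stage 2: below threshold (-12.4 ≤ -1); passes unchanged; make-up brings it to -9.4 dBV.
Stage 3: -9.4 dBV is at or below the 8 dBV threshold — no compression; make-up brings it to -3.4 dBV.

-3.4 dBV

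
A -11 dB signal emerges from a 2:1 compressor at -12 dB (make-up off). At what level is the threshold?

-13 dB

Gain reduction = -11 − (-12) = 1 dB; output overshoot = GR / (R − 1) = 1 / 1 = 1 dB.
Threshold = output − output overshoot = -12 − 1 = -13 dB.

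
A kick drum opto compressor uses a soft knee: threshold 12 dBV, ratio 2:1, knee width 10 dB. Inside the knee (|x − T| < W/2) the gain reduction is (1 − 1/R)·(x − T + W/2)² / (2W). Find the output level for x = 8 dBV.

7.975 dBV

x − T + W/2 = 8 − 12 + 5 = 1.
GR = (1 − 1/2) × 1² / 20 = 0.5 × 1 / 20 = 0.025 dB.
Output = 8 − 0.025 = 7.975 dBV.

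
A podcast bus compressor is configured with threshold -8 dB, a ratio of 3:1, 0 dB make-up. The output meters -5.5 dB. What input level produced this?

Post-compression overshoot = -5.5 − (-8) = 2.5 dB.
Input overshoot = R × output overshoot = 7.5 dB → input = -8 + 7.5 = -0.5 dB.

-0.5 dB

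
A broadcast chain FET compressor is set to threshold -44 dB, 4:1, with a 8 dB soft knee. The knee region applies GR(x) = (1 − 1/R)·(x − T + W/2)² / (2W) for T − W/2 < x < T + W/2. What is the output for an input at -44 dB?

-44.75 dB

x − T + W/2 = -44 − (-44) + 4 = 4.
GR = (1 − 1/4) × 4² / 16 = 0.75 × 16 / 16 = 0.75 dB.
Output = -44 − 0.75 = -44.75 dB.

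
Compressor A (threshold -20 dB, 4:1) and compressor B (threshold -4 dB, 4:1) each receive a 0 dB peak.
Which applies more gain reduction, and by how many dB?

A, by 12 dB

A: overshoot 20 dB → output overshoot 5 dB → GR 15 dB.
B: overshoot 4 dB → output overshoot 1 dB → GR 3 dB.
A applies 12 dB more gain reduction.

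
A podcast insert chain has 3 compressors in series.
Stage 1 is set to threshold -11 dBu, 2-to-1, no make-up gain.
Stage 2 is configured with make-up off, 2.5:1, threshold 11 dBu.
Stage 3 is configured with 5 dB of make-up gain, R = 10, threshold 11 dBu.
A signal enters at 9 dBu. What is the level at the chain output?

Stage 1: 9 dBu is 20 dB over -11 dBu; at 2:1 that becomes 10 dB over, giving -1 dBu.
Stage 2: -1 dBu is at or below the 11 dBu threshold — no compression; output -1 dBu.
Stage 3: below threshold (-1 ≤ 11); passes unchanged; make-up brings it to 4 dBu.

4 dBu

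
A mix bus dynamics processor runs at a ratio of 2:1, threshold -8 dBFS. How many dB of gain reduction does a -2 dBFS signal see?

Overshoot = -2 − (-8) = 6 dB.
After 2:1 compression the overshoot becomes 6/2 = 3 dB.
Gain reduction = 6 − 3 = 3 dB.

3 dB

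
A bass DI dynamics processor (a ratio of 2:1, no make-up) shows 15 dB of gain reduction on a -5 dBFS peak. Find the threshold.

-35 dBFS

Gain reduction = -5 − (-20) = 15 dB; output overshoot = GR / (R − 1) = 15 / 1 = 15 dB.
Threshold = output − output overshoot = -20 − 15 = -35 dBFS.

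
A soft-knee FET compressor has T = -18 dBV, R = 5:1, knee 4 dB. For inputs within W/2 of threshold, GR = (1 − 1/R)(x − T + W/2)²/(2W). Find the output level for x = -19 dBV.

x − T + W/2 = -19 − (-18) + 2 = 1.
GR = (1 − 1/5) × 1² / 8 = 0.8 × 1 / 8 = 0.1 dB.
Output = -19 − 0.1 = -19.1 dBV.

-19.1 dBV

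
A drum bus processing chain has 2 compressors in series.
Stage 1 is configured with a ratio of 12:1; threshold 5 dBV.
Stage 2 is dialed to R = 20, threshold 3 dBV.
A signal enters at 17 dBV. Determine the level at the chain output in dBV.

Stage 1: overshoot 12 dB → 12/12 = 1 dB → 6 dBV.
Stage 2: 6 dBV is 3 dB over 3 dBV; at 20:1 that becomes 0.15 dB over, giving 3.15 dBV.

3.15 dBV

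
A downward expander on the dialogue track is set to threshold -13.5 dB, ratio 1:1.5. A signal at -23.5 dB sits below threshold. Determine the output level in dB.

-28.5 dB

Below threshold, a 1:1.5 expander applies gain = (1.5−1)×(T − x) of attenuation.
(1.5−1) × 10 = 5 dB, so output = -23.5 − 5 = -28.5 dB.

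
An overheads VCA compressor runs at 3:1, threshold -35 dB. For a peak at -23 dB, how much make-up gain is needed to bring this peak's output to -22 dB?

Without make-up, output = threshold + overshoot/3 = -35 + 4 = -31 dB.
Gap to target: 9 dB.

9 dB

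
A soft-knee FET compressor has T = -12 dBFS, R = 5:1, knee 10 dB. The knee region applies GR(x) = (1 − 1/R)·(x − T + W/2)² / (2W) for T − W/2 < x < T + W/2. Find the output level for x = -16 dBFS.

-16.04 dBFS

x − T + W/2 = -16 − (-12) + 5 = 1.
GR = (1 − 1/5) × 1² / 20 = 0.8 × 1 / 20 = 0.04 dB.
Output = -16 − 0.04 = -16.04 dBFS.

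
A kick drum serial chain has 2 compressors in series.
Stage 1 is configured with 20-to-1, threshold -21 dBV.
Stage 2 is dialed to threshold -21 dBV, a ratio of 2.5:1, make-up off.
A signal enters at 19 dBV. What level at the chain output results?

Stage 1: overshoot 40 dB → 40/20 = 2 dB → -19 dBV.
Stage 2: overshoot 2 dB → 2/2.5 = 0.8 dB → -20.2 dBV.

-20.2 dBV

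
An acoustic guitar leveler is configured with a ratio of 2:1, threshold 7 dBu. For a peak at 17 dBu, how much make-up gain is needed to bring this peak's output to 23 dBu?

11 dB

Overshoot 10 dB → 10/2 = 5 dB after compression, so the compressed level is 7 + 5 = 12 dBu.
Make-up = target − compressed = 23 − 12 = 11 dB.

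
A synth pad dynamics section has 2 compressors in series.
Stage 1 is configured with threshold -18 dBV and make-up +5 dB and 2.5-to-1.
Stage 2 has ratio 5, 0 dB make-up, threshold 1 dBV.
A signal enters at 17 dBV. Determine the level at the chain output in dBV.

1 dBV

Stage 1: 35 dB above -18 dBV, reduced 2.5:1 to 14 dB above → -4 dBV; +5 dB make-up → 1 dBV.
Stage 2: 1 dBV ≤ 1 dBV, so stage 2 doesn't engage; output 1 dBV.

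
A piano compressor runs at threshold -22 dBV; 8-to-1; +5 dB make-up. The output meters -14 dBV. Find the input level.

2 dBV

Stripping the +5 dB make-up gives -19 dBV at the gain stage.
That's 3 dB above the -22 dBV threshold.
Input overshoot = R × output overshoot = 24 dB → input = -22 + 24 = 2 dBV.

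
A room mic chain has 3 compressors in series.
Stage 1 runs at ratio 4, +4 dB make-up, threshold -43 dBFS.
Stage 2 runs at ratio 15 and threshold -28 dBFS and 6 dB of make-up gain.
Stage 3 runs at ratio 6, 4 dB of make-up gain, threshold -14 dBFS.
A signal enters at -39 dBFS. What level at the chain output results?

Stage 1: 4 dB above -43 dBFS, reduced 4:1 to 1 dB above → -42 dBFS; +4 dB make-up → -38 dBFS.
Stage 2: -38 dBFS is at or below the -28 dBFS threshold — no compression; make-up brings it to -32 dBFS.
Stage 3: -32 dBFS is at or below the -14 dBFS threshold — no compression; make-up brings it to -28 dBFS.

-28 dBFS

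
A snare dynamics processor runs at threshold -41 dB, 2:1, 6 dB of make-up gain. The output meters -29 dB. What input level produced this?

Stripping the +6 dB make-up gives -35 dB at the gain stage.
The compressed level sits -35 − (-41) = 6 dB over threshold.
Input overshoot = R × output overshoot = 12 dB → input = -41 + 12 = -29 dB.

-29 dB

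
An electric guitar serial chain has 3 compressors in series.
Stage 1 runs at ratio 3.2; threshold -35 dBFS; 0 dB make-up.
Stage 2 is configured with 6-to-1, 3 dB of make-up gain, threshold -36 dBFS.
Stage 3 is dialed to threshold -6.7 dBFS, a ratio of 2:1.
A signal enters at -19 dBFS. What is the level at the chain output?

-32 dBFS

Stage 1: overshoot 16 dB → 16/3.2 = 5 dB → -30 dBFS.
Stage 2: 6 dB above -36 dBFS, reduced 6:1 to 1 dB above → -35 dBFS; +3 dB make-up → -32 dBFS.
Stage 3: -32 dBFS ≤ -6.7 dBFS, so stage 3 doesn't engage; output -32 dBFS.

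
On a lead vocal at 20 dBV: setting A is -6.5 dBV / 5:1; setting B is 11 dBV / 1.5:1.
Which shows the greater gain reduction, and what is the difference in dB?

A, by 18.2 dB

A: 26.5 dB over, compressed to 5.3 dB over, so 21.2 dB of GR.
B: 9 dB over, compressed to 6 dB over, so 3 dB of GR.
A applies 18.2 dB more gain reduction.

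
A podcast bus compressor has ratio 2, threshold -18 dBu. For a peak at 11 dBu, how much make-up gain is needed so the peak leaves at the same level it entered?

14.5 dB

Overshoot 29 dB → 29/2 = 14.5 dB after compression, so the compressed level is -18 + 14.5 = -3.5 dBu.
Make-up = target − compressed = 11 − (-3.5) = 14.5 dB.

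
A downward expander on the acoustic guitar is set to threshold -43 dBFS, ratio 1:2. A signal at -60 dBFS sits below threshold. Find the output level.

Undershoot = (-43) − (-60) = 17 dB.
At 1:2, that expands to 34 dB under threshold.
Output = -43 − 34 = -77 dBFS.

-77 dBFS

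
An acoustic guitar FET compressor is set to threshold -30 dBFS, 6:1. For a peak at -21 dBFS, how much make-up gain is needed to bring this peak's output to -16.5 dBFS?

Without make-up, output = threshold + overshoot/6 = -30 + 1.5 = -28.5 dBFS.
Gap to target: 12 dB.

12 dB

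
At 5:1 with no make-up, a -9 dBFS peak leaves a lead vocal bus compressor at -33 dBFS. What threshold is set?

Let T be the threshold. Output overshoot = (input overshoot)/R, so -33 − T = (-9 − T)/5.
5·(-33 − T) = -9 − T → 4·T = -165 − (-9) = -156.
T = -156/4 = -39 dBFS.

-39 dBFS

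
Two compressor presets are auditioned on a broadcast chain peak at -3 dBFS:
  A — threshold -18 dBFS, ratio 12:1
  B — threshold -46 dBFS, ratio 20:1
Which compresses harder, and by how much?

B, by 27.1 dB

A: 15 dB over, compressed to 1.25 dB over, so 13.75 dB of GR.
B: 43 dB over, compressed to 2.15 dB over, so 40.85 dB of GR.
Difference: 27.1 dB in favour of B.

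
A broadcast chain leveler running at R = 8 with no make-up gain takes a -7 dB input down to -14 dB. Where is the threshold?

-15 dB

Input is 8 dB above T (since output overshoot × R = input overshoot: (-14 − T)·8 = -7 − T gives T = -15 dB).
Check: -15 + (-7 − (-15))/8 = -15 + 1 = -14 dB. ✓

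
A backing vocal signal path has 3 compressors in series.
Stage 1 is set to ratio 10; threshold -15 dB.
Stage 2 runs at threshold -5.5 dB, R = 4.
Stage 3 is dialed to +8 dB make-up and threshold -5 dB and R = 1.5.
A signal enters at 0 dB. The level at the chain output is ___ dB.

Stage 1: overshoot 15 dB → 15/10 = 1.5 dB → -13.5 dB.
Stage 2: -13.5 dB ≤ -5.5 dB, so stage 2 doesn't engage; output -13.5 dB.
Stage 3: below threshold (-13.5 ≤ -5); passes unchanged; make-up brings it to -5.5 dB.

-5.5 dB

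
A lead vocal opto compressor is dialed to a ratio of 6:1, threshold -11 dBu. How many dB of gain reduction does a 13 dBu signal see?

20 dB

The signal is 24 dB above threshold.
A 6:1 ratio leaves 4 dB of that excess.
GR = overshoot in − overshoot out = 24 − 4 = 20 dB.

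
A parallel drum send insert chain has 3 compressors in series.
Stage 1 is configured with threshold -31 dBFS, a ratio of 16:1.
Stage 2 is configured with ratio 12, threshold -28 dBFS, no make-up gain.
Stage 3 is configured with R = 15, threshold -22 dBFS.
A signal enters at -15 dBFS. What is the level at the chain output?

-30 dBFS

Stage 1: overshoot 16 dB → 16/16 = 1 dB → -30 dBFS.
Stage 2: -30 dBFS ≤ -28 dBFS, so stage 2 doesn't engage; output -30 dBFS.
Stage 3: -30 dBFS ≤ -22 dBFS, so stage 3 doesn't engage; output -30 dBFS.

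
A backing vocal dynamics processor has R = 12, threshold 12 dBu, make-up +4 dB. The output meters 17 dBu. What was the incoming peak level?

Before make-up, the level was 17 − 4 = 13 dBu.
Post-compression overshoot = 13 − 12 = 1 dB.
Input overshoot = R × output overshoot = 12 dB → input = 12 + 12 = 24 dBu.

24 dBu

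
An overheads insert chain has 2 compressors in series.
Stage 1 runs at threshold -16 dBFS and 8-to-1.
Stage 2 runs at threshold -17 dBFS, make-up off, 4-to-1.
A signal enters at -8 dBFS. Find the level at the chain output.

-16.5 dBFS

Stage 1: overshoot 8 dB → 8/8 = 1 dB → -15 dBFS.
Stage 2: -15 dBFS is 2 dB over -17 dBFS; at 4:1 that becomes 0.5 dB over, giving -16.5 dBFS.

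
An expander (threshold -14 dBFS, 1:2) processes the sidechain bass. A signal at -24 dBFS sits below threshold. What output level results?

Undershoot = (-14) − (-24) = 10 dB.
At 1:2, that expands to 20 dB under threshold.
Output = -14 − 20 = -34 dBFS.

-34 dBFS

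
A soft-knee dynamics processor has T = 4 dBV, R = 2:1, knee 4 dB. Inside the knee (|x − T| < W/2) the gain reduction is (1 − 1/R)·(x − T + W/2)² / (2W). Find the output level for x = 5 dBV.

x − T + W/2 = 5 − 4 + 2 = 3.
GR = (1 − 1/2) × 3² / 8 = 0.5 × 9 / 8 = 0.5625 dB.
Output = 5 − 0.5625 = 4.4375 dBV.

4.4375 dBV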